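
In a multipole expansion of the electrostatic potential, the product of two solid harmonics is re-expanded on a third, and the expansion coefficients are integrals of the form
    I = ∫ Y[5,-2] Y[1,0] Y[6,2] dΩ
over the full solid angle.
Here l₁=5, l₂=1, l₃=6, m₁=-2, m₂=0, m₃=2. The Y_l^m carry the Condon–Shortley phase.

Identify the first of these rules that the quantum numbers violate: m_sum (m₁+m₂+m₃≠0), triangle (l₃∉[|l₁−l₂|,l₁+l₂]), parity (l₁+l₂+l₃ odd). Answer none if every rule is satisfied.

azimuthal sum: -2 + 0 + 2 = 0  ✓
4 ≤ 6 ≤ 6 (triangle on l)  ✓
L = 5 + 1 + 6 = 12 (even)  ✓

none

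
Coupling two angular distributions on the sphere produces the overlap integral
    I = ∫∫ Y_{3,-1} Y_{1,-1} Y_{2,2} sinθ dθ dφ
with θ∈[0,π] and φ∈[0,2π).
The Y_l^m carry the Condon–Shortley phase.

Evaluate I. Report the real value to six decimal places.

-0.082589

m-sum 0 ✓  L=6 even ✓  2≤2≤4 ✓
Π(2lᵢ+1) = 7×3×5 = 105
triangle coeff Δ(3,1,2) = 1/105
Σ_t [1,1]: t=1:−1/4 = -1/4
(3j)²=3/35 [(3 1 2; 0 0 0)], sign=-1
Σ_t [0,0]: t=0:+1/48 = 1/48
(3j)²=1/105 [(3 1 2; -1 -1 2)], sign=+1
⇒ 4πI² = 3/35
I = (-1)√(3/35/(4π)) = -0.08258890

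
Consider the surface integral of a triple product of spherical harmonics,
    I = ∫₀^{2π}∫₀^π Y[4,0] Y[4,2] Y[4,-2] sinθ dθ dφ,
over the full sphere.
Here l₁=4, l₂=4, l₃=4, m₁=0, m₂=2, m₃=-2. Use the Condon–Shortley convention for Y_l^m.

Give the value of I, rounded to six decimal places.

-0.083698

Checks pass: Σm=0; 12 even; l₃=4∈[0,8].
(2·4+1)(2·4+1)(2·4+1) = 729
Δ: 4! 4! 4! / 13! → 1/450450
sum: t=0:+1/13824 t=1:−1/216 t=2:+1/64 t=3:−1/216 t=4:+1/13824 = 5/768
3j²(4 4 4; 0 0 0) = Δ·Π!·Σ² = 18/1001  (sign +1)
sum: t=2:+1/384 t=3:−1/216 t=4:+1/2304 = -11/6912
3j²(4 4 4; 0 2 -2) = Δ·Π!·Σ² = 11/1638  (sign -1)
combine: 4πI² = 729·18/1001·11/1638 = 729/8281
take √, sign -1: I = -0.08369845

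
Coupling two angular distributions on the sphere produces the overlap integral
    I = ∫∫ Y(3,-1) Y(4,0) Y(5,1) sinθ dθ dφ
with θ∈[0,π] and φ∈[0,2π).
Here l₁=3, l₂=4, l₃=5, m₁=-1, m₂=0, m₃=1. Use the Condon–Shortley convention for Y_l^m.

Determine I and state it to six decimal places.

-0.086020

m-sum 0 ✓  L=12 even ✓  1≤5≤7 ✓
Π(2lᵢ+1) = 7×9×11 = 693
triangle coeff Δ(3,4,5) = 1/180180
Σ_t [0,2]: t=0:+1/576 t=1:−1/144 t=2:+1/576 = -1/288
(3j)²=20/1001 [(3 4 5; 0 0 0)], sign=+1
Σ_t [0,2]: t=0:+1/2304 t=1:−1/216 t=2:+1/384 = -11/6912
(3j)²=11/1638 [(3 4 5; -1 0 1)], sign=-1
⇒ 4πI² = 110/1183
I = (-1)√(110/1183/(4π)) = -0.08601992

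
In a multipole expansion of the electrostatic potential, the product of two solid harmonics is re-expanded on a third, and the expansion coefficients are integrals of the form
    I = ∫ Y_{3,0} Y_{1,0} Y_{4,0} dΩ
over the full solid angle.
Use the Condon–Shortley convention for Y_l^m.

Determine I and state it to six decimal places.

0.246233

m-sum 0 ✓  L=8 even ✓  2≤4≤4 ✓
Π(2lᵢ+1) = 7×3×9 = 189
triangle coeff Δ(3,1,4) = 1/252
Σ_t [0,0]: t=0:+1/36 = 1/36
(3j)²=4/63 [(3 1 4; 0 0 0)], sign=+1
(m-triple is (0,0,0) — same symbol as above.)
⇒ 4πI² = 16/21
I = (+1)√(16/21/(4π)) = 0.24623252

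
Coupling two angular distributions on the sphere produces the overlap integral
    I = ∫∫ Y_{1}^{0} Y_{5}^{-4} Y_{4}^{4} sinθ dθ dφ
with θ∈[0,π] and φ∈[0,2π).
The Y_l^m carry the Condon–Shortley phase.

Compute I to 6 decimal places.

0.147319

m-sum 0 ✓  L=10 even ✓  4≤4≤6 ✓
Π(2lᵢ+1) = 3×11×9 = 297
triangle coeff Δ(1,5,4) = 1/495
Σ_t [1,1]: t=1:−1/576 = -1/576
(3j)²=5/99 [(1 5 4; 0 0 0)], sign=-1
Σ_t [1,1]: t=1:−1/40320 = -1/40320
(3j)²=1/55 [(1 5 4; 0 -4 4)], sign=-1
⇒ 4πI² = 3/11
I = (+1)√(3/11/(4π)) = 0.14731920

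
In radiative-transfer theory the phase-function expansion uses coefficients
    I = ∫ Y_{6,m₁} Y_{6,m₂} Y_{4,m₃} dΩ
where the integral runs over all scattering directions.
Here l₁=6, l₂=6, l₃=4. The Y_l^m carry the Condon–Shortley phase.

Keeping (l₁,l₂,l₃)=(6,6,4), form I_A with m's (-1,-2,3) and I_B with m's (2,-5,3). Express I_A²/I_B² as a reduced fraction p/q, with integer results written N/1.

Same 6,6,4: normalisation and zero-m 3j drop out of the ratio.
A: Δ: 8! 4! 4! / 17! → 1/15315300; sum: t=3:−1/103680 t=4:+1/82944 = 1/414720; 3j²(6 6 4; -1 -2 3) = Δ·Π!·Σ² = 49/43758  (sign -1)
B: Δ: 8! 4! 4! / 17! → 1/15315300; sum: t=0:+1/5806080 t=1:−1/725760 = -1/829440; 3j²(6 6 4; 2 -5 3) = Δ·Π!·Σ² = 49/2652  (sign +1)
I_A²/I_B² = (49/43758)/(49/2652) = 2/33

2/33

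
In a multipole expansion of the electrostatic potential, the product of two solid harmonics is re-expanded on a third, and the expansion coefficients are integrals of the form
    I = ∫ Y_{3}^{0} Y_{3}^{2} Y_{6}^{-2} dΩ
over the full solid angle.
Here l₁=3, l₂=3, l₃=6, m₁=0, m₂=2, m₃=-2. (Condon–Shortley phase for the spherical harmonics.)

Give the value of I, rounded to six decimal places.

m-sum 0 ✓  L=12 even ✓  0≤6≤6 ✓
Π(2lᵢ+1) = 7×7×13 = 637
triangle coeff Δ(3,3,6) = 1/12012
Σ_t [0,0]: t=0:+1/1296 = 1/1296
(3j)²=100/3003 [(3 3 6; 0 0 0)], sign=+1
Σ_t [0,0]: t=0:+1/4320 = 1/4320
(3j)²=8/429 [(3 3 6; 0 2 -2)], sign=+1
⇒ 4πI² = 5600/14157
I = (+1)√(5600/14157/(4π)) = 0.17742036

0.177420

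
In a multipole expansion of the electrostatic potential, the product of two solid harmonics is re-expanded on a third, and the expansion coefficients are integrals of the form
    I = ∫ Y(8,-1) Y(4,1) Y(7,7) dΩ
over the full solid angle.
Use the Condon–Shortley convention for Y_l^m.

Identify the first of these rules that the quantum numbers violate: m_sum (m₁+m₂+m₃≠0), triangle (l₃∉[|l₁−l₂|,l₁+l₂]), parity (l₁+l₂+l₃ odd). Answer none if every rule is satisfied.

Σmᵢ = 7  ✗
l₃∈[|l₁−l₂|,l₁+l₂]=[4,12], have l₃=7
Σlᵢ = 19 ⇒ odd

m_sum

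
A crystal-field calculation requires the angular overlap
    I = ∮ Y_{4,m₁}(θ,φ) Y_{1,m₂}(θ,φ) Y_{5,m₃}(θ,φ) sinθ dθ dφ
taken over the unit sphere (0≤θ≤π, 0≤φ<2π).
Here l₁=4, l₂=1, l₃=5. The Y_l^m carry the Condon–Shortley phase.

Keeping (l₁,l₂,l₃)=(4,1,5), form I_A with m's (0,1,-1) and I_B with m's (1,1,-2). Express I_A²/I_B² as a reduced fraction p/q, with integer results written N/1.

5/7

Shared (l₁,l₂,l₃)=(4,1,5): N and (l;000)² cancel in I_A²/I_B².
A: Δ = 0!·8!·2!/11! = 1/495; Racah Σ t=0..0: t=0:+1/1152 = 1/1152; ⇒ 3j(4 1 5; 0 1 -1)² = 1/33, sgn +1
B: Δ = 0!·8!·2!/11! = 1/495; Racah Σ t=0..0: t=0:+1/1440 = 1/1440; ⇒ 3j(4 1 5; 1 1 -2)² = 7/165, sgn -1
I_A²/I_B² = (1/33)/(7/165) = 5/7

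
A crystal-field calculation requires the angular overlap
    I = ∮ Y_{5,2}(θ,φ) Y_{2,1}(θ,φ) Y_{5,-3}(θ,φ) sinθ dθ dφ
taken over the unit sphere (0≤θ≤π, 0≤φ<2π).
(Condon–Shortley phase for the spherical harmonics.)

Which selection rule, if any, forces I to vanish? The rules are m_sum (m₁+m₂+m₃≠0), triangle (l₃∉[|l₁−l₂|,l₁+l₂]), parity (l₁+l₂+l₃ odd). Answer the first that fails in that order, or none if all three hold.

none

Σmᵢ = 0  ✓
l₃∈[|l₁−l₂|,l₁+l₂]=[3,7], have l₃=5  ✓
Σlᵢ = 12 ⇒ even  ✓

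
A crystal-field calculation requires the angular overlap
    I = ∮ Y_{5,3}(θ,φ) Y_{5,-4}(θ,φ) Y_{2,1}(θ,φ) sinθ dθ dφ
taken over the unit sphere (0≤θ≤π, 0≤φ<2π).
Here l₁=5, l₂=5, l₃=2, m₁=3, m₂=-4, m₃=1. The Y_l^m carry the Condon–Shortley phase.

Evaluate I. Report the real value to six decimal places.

Rules hold: Σm=0, L=12 even, 0≤2≤10.
N = 11·11·5 = 605
Δ = 8!·2!·2!/13! = 1/38610
Racah Σ t=3..5: t=3:−1/2880 t=4:+1/576 t=5:−1/2880 = 1/960
⇒ 3j(5 5 2; 0 0 0)² = 10/429, sgn +1
Racah Σ t=0..1: t=0:+1/80640 t=1:−1/10080 = -1/11520
⇒ 3j(5 5 2; 3 -4 1)² = 49/1430, sgn +1
4πI² = N·(3j₀)²·(3jₘ)² = 245/507
I = +1·√(0.483235/4π) = 0.19609844

0.196098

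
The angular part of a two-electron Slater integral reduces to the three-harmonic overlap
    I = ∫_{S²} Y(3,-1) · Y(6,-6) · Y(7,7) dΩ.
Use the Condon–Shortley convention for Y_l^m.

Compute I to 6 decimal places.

Checks pass: Σm=0; 16 even; l₃=7∈[3,9].
(2·3+1)(2·6+1)(2·7+1) = 1365
Δ: 2! 4! 10! / 17! → 1/2042040
sum: t=0:+1/207360 t=1:−1/57600 t=2:+1/207360 = -1/129600
3j²(3 6 7; 0 0 0) = Δ·Π!·Σ² = 168/12155  (sign +1)
sum: t=0:+1/174182400 = 1/174182400
3j²(3 6 7; -1 -6 7) = Δ·Π!·Σ² = 11/340  (sign +1)
combine: 4πI² = 1365·168/12155·11/340 = 882/1445
take √, sign +1: I = 0.22039180

0.220392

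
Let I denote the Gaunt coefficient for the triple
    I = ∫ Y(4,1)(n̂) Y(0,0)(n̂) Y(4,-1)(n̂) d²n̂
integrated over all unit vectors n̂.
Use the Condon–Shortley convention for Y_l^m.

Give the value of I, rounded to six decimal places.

m-sum 0 ✓  L=8 even ✓  4≤4≤4 ✓
Π(2lᵢ+1) = 9×1×9 = 81
triangle coeff Δ(4,0,4) = 1/9
Σ_t [0,0]: t=0:+1/576 = 1/576
(3j)²=1/9 [(4 0 4; 0 0 0)], sign=+1
Σ_t [0,0]: t=0:+1/720 = 1/720
(3j)²=1/9 [(4 0 4; 1 0 -1)], sign=-1
⇒ 4πI² = 1/1
I = (-1)√(1/1/(4π)) = -0.28209479

-0.282095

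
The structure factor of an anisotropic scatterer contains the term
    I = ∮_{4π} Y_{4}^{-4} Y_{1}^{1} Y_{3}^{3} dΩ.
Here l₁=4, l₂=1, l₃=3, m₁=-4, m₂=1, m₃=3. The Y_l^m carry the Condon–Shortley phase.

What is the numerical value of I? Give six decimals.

0.325735

Checks pass: Σm=0; 8 even; l₃=3∈[3,5].
(2·4+1)(2·1+1)(2·3+1) = 189
Δ: 2! 6! 0! / 9! → 1/252
sum: t=1:−1/36 = -1/36
3j²(4 1 3; 0 0 0) = Δ·Π!·Σ² = 4/63  (sign +1)
sum: t=2:+1/1440 = 1/1440
3j²(4 1 3; -4 1 3) = Δ·Π!·Σ² = 1/9  (sign +1)
combine: 4πI² = 189·4/63·1/9 = 4/3
take √, sign +1: I = 0.32573501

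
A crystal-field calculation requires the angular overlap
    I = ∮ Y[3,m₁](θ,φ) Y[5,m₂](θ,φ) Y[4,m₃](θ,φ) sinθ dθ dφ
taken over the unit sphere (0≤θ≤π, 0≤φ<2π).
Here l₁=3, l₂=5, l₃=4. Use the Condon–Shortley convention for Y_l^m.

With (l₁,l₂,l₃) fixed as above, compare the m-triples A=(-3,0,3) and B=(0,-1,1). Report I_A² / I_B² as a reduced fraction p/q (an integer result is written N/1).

l's match ⇒ only the (l;m) 3-j factors differ between A and B.
A: triangle coeff Δ(3,5,4) = 1/180180; Σ_t [4,4]: t=4:+1/5760 = 1/5760; (3j)²=5/572 [(3 5 4; -3 0 3)], sign=-1
B: triangle coeff Δ(3,5,4) = 1/180180; Σ_t [1,3]: t=1:−1/432 t=2:+1/192 t=3:−1/1440 = 19/8640; (3j)²=361/30030 [(3 5 4; 0 -1 1)], sign=-1
I_A²/I_B² = (5/572)/(361/30030) = 525/722

525/722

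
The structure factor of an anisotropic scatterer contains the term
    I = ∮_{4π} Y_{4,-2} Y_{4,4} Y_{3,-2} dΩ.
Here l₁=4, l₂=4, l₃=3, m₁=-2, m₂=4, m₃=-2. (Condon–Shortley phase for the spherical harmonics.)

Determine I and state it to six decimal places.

0.000000

l₁+l₂+l₃=11 is odd: 3j(l;000)=0 ⇒ I=0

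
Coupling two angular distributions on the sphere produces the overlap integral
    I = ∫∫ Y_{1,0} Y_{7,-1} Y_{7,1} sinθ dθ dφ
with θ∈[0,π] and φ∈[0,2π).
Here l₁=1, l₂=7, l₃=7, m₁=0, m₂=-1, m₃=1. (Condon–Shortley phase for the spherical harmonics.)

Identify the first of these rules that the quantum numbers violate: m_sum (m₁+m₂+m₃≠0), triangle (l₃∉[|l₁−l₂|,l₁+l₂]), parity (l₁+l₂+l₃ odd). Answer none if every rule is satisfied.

azimuthal sum: 0 − 1 + 1 = 0  ✓
6 ≤ 7 ≤ 8 (triangle on l)  ✓
L = 1 + 7 + 7 = 15 (odd)  ✗

parity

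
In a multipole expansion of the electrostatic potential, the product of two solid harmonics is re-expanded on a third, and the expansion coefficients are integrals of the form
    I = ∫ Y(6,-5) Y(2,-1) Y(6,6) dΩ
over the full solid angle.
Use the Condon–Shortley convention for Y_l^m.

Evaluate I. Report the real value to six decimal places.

Rules hold: Σm=0, L=14 even, 4≤6≤8.
N = 13·5·13 = 845
Δ = 2!·10!·2!/15! = 1/90090
Racah Σ t=0..2: t=0:+1/69120 t=1:−1/14400 t=2:+1/69120 = -7/172800
⇒ 3j(6 2 6; 0 0 0)² = 14/715, sgn -1
Racah Σ t=1..1: t=1:−1/7257600 = -1/7257600
⇒ 3j(6 2 6; -5 -1 6)² = 11/455, sgn -1
4πI² = N·(3j₀)²·(3jₘ)² = 2/5
I = +1·√(0.4/4π) = 0.17841241

0.178412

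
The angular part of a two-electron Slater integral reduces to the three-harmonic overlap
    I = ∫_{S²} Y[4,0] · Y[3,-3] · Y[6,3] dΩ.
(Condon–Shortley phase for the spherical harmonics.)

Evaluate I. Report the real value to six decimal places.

0.000000

Σlᵢ=13 odd — θ-integrand is odd under cosθ→−cosθ; I=0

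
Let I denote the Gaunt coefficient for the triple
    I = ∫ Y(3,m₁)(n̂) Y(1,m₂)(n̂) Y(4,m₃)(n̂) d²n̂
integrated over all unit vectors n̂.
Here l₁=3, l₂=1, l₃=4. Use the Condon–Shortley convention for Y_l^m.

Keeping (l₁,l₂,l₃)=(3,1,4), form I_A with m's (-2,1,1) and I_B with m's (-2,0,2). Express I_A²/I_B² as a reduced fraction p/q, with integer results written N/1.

l's match ⇒ only the (l;m) 3-j factors differ between A and B.
A: triangle coeff Δ(3,1,4) = 1/252; Σ_t [0,0]: t=0:+1/240 = 1/240; (3j)²=1/84 [(3 1 4; -2 1 1)], sign=-1
B: triangle coeff Δ(3,1,4) = 1/252; Σ_t [0,0]: t=0:+1/120 = 1/120; (3j)²=1/21 [(3 1 4; -2 0 2)], sign=+1
I_A²/I_B² = (1/84)/(1/21) = 1/4

1/4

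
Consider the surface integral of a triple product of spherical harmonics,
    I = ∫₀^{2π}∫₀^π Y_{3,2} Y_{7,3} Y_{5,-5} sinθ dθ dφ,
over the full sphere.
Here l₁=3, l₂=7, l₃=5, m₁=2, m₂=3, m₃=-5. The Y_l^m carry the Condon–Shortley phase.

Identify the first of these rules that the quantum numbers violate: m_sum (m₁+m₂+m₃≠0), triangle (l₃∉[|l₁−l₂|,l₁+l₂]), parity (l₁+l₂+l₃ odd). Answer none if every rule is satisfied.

Σmᵢ = 0  ✓
l₃∈[|l₁−l₂|,l₁+l₂]=[4,10], have l₃=5  ✓
Σlᵢ = 15 ⇒ odd  ✗

parity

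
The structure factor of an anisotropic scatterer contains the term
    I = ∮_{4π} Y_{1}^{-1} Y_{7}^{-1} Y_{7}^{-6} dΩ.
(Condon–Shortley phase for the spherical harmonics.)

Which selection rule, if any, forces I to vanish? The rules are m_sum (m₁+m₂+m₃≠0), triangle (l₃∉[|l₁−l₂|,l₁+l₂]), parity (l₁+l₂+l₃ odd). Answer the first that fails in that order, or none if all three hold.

m_sum

m₁+m₂+m₃ = -1 − 1 − 6 = -8  ✗
triangle: |1−7|=6 ≤ l₃=7 ≤ 1+7=8
parity: l₁+l₂+l₃ = 15 is odd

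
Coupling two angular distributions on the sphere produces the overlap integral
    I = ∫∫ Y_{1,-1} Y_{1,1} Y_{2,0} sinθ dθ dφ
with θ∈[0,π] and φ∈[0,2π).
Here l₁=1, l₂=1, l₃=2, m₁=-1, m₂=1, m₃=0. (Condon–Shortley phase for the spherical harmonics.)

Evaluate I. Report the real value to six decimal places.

0.126157

m-sum 0 ✓  L=4 even ✓  0≤2≤2 ✓
Π(2lᵢ+1) = 3×3×5 = 45
triangle coeff Δ(1,1,2) = 1/30
Σ_t [0,0]: t=0:+1/1 = 1/1
(3j)²=2/15 [(1 1 2; 0 0 0)], sign=+1
Σ_t [0,0]: t=0:+1/4 = 1/4
(3j)²=1/30 [(1 1 2; -1 1 0)], sign=+1
⇒ 4πI² = 1/5
I = (+1)√(1/5/(4π)) = 0.12615663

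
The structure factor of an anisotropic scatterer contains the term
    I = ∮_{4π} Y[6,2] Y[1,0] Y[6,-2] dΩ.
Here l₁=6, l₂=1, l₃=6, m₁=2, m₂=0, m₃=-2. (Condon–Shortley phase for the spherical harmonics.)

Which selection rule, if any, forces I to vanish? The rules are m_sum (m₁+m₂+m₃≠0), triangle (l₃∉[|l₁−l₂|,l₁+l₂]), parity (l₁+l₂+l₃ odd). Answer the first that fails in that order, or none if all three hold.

Σmᵢ = 0  ✓
l₃∈[|l₁−l₂|,l₁+l₂]=[5,7], have l₃=6  ✓
Σlᵢ = 13 ⇒ odd  ✗

parity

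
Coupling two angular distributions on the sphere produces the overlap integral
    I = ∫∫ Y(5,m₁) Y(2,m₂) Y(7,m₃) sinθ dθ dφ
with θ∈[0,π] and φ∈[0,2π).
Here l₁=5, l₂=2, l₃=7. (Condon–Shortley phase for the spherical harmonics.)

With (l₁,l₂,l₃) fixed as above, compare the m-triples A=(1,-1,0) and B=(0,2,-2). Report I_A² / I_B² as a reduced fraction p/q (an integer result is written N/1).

Shared (l₁,l₂,l₃)=(5,2,7): N and (l;000)² cancel in I_A²/I_B².
A: Δ = 0!·10!·4!/15! = 1/15015; Racah Σ t=0..0: t=0:+1/103680 = 1/103680; ⇒ 3j(5 2 7; 1 -1 0)² = 7/429, sgn -1
B: Δ = 0!·10!·4!/15! = 1/15015; Racah Σ t=0..0: t=0:+1/345600 = 1/345600; ⇒ 3j(5 2 7; 0 2 -2)² = 6/715, sgn -1
I_A²/I_B² = (7/429)/(6/715) = 35/18

35/18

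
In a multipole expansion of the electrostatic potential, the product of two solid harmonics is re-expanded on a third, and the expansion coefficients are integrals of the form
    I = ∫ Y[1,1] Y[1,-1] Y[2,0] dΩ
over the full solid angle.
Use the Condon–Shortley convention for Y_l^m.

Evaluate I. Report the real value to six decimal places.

Checks pass: Σm=0; 4 even; l₃=2∈[0,2].
(2·1+1)(2·1+1)(2·2+1) = 45
Δ: 0! 2! 2! / 5! → 1/30
sum: t=0:+1/1 = 1/1
3j²(1 1 2; 0 0 0) = Δ·Π!·Σ² = 2/15  (sign +1)
sum: t=0:+1/4 = 1/4
3j²(1 1 2; 1 -1 0) = Δ·Π!·Σ² = 1/30  (sign +1)
combine: 4πI² = 45·2/15·1/30 = 1/5
take √, sign +1: I = 0.12615663

0.126157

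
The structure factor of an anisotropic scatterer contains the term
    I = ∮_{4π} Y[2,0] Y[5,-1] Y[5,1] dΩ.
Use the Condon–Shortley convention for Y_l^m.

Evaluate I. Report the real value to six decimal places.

Checks pass: Σm=0; 12 even; l₃=5∈[3,7].
(2·2+1)(2·5+1)(2·5+1) = 605
Δ: 2! 2! 8! / 13! → 1/38610
sum: t=0:+1/2880 t=1:−1/576 t=2:+1/2880 = -1/960
3j²(2 5 5; 0 0 0) = Δ·Π!·Σ² = 10/429  (sign +1)
sum: t=0:+1/2304 t=1:−1/720 t=2:+1/5760 = -1/1280
3j²(2 5 5; 0 -1 1) = Δ·Π!·Σ² = 27/1430  (sign -1)
combine: 4πI² = 605·10/429·27/1430 = 45/169
take √, sign -1: I = -0.14556534

-0.145565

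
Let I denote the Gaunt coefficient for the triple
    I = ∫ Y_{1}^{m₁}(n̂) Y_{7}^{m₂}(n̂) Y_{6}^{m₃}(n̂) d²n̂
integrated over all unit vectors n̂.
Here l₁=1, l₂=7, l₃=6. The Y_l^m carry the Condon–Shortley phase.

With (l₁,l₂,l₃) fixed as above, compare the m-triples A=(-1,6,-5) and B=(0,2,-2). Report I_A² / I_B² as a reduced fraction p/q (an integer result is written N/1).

l's match ⇒ only the (l;m) 3-j factors differ between A and B.
A: triangle coeff Δ(1,7,6) = 1/1365; Σ_t [2,2]: t=2:+1/79833600 = 1/79833600; (3j)²=2/35 [(1 7 6; -1 6 -5)], sign=-1
B: triangle coeff Δ(1,7,6) = 1/1365; Σ_t [1,1]: t=1:−1/967680 = -1/967680; (3j)²=3/91 [(1 7 6; 0 2 -2)], sign=-1
I_A²/I_B² = (2/35)/(3/91) = 26/15

26/15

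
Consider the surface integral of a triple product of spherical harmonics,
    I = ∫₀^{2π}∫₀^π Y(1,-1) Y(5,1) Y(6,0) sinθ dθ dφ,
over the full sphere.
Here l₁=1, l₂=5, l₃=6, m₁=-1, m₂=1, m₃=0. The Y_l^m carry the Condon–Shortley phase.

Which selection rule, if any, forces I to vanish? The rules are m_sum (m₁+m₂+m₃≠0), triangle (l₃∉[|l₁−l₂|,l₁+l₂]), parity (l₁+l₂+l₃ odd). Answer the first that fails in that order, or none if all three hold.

none

azimuthal sum: -1 + 1 + 0 = 0  ✓
4 ≤ 6 ≤ 6 (triangle on l)  ✓
L = 1 + 5 + 6 = 12 (even)  ✓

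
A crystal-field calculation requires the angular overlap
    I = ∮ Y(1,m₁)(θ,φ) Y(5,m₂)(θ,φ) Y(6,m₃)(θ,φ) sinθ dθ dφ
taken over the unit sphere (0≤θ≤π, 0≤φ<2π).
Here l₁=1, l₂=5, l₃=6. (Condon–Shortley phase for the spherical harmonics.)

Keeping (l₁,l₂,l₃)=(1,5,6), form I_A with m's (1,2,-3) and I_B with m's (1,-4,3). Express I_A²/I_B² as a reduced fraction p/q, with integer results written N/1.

12/1

Same 1,5,6: normalisation and zero-m 3j drop out of the ratio.
A: Δ: 0! 2! 10! / 13! → 1/858; sum: t=0:+1/60480 = 1/60480; 3j²(1 5 6; 1 2 -3) = Δ·Π!·Σ² = 6/143  (sign -1)
B: Δ: 0! 2! 10! / 13! → 1/858; sum: t=0:+1/725760 = 1/725760; 3j²(1 5 6; 1 -4 3) = Δ·Π!·Σ² = 1/286  (sign -1)
I_A²/I_B² = (6/143)/(1/286) = 12/1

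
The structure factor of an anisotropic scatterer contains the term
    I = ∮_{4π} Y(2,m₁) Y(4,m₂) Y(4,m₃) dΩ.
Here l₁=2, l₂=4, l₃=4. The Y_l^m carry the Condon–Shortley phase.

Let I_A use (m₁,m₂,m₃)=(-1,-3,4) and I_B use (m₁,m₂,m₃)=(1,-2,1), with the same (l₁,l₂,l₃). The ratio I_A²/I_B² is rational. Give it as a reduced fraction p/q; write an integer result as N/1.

196/81

Shared (l₁,l₂,l₃)=(2,4,4): N and (l;000)² cancel in I_A²/I_B².
A: Δ = 2!·2!·6!/11! = 1/13860; Racah Σ t=1..1: t=1:−1/1440 = -1/1440; ⇒ 3j(2 4 4; -1 -3 4)² = 7/165, sgn -1
B: Δ = 2!·2!·6!/11! = 1/13860; Racah Σ t=0..1: t=0:+1/96 t=1:−1/240 = 1/160; ⇒ 3j(2 4 4; 1 -2 1)² = 27/1540, sgn -1
I_A²/I_B² = (7/165)/(27/1540) = 196/81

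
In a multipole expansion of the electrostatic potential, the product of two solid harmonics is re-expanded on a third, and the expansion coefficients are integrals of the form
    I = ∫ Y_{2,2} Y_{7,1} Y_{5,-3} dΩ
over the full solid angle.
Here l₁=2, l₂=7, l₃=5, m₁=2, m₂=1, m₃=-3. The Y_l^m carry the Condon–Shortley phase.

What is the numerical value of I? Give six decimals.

Checks pass: Σm=0; 14 even; l₃=5∈[5,9].
(2·2+1)(2·7+1)(2·5+1) = 825
Δ: 4! 0! 10! / 15! → 1/15015
sum: t=2:+1/57600 = 1/57600
3j²(2 7 5; 0 0 0) = Δ·Π!·Σ² = 21/715  (sign -1)
sum: t=0:+1/1935360 = 1/1935360
3j²(2 7 5; 2 1 -3) = Δ·Π!·Σ² = 1/1001  (sign +1)
combine: 4πI² = 825·21/715·1/1001 = 45/1859
take √, sign -1: I = -0.04388960

-0.043890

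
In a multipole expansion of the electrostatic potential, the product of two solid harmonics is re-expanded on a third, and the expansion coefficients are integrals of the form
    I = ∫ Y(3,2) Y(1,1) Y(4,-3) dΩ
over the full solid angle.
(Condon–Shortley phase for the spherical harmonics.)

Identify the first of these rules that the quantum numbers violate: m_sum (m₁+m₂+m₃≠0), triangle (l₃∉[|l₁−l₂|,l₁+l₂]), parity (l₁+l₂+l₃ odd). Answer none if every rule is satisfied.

none

m₁+m₂+m₃ = 2 + 1 − 3 = 0  ✓
triangle: |3−1|=2 ≤ l₃=4 ≤ 3+1=4  ✓
parity: l₁+l₂+l₃ = 8 is even  ✓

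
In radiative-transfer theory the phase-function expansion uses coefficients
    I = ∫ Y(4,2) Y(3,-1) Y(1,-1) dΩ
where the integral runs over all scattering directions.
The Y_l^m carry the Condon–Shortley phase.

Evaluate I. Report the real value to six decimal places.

0.238414

Rules hold: Σm=0, L=8 even, 1≤1≤7.
N = 9·7·3 = 189
Δ = 6!·2!·0!/9! = 1/252
Racah Σ t=3..3: t=3:−1/36 = -1/36
⇒ 3j(4 3 1; 0 0 0)² = 4/63, sgn +1
Racah Σ t=2..2: t=2:+1/96 = 1/96
⇒ 3j(4 3 1; 2 -1 -1)² = 5/84, sgn +1
4πI² = N·(3j₀)²·(3jₘ)² = 5/7
I = +1·√(0.714286/4π) = 0.23841361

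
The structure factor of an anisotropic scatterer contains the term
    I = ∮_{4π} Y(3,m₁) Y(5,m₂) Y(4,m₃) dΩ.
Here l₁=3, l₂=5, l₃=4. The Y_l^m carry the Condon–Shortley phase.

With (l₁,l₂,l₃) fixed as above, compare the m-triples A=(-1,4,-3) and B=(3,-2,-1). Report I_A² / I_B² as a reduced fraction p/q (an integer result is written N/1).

Same 3,5,4: normalisation and zero-m 3j drop out of the ratio.
A: Δ: 4! 2! 6! / 13! → 1/180180; sum: t=3:−1/4320 t=4:+1/5760 = -1/17280; 3j²(3 5 4; -1 4 -3) = Δ·Π!·Σ² = 7/4290  (sign +1)
B: Δ: 4! 2! 6! / 13! → 1/180180; sum: t=0:+1/1728 = 1/1728; 3j²(3 5 4; 3 -2 -1) = Δ·Π!·Σ² = 25/858  (sign -1)
I_A²/I_B² = (7/4290)/(25/858) = 7/125

7/125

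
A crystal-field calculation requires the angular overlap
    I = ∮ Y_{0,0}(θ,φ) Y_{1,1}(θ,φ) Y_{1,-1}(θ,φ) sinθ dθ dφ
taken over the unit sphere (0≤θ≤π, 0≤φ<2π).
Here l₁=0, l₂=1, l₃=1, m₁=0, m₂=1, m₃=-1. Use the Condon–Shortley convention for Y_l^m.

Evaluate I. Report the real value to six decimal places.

-0.282095

Checks pass: Σm=0; 2 even; l₃=1∈[1,1].
(2·0+1)(2·1+1)(2·1+1) = 9
Δ: 0! 0! 2! / 3! → 1/3
sum: t=0:+1/1 = 1/1
3j²(0 1 1; 0 0 0) = Δ·Π!·Σ² = 1/3  (sign -1)
sum: t=0:+1/2 = 1/2
3j²(0 1 1; 0 1 -1) = Δ·Π!·Σ² = 1/3  (sign +1)
combine: 4πI² = 9·1/3·1/3 = 1/1
take √, sign -1: I = -0.28209479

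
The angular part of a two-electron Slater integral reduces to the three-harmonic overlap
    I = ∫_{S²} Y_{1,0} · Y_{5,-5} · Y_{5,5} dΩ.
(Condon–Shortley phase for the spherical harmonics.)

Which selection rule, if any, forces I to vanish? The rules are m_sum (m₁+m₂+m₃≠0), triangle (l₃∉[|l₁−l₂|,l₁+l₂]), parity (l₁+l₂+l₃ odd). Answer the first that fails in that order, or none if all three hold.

parity

azimuthal sum: 0 − 5 + 5 = 0  ✓
4 ≤ 5 ≤ 6 (triangle on l)  ✓
L = 1 + 5 + 5 = 11 (odd)  ✗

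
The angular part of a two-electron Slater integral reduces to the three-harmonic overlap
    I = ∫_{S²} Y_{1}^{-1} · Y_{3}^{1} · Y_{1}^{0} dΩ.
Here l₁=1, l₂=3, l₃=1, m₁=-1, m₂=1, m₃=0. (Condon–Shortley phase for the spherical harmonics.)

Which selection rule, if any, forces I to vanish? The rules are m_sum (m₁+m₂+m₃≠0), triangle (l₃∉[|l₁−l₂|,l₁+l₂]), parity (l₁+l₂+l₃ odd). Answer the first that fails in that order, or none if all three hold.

azimuthal sum: -1 + 1 + 0 = 0  ✓
2 ≤ 1 ≤ 4 (triangle on l)  ✗
L = 1 + 3 + 1 = 5 (odd)

triangle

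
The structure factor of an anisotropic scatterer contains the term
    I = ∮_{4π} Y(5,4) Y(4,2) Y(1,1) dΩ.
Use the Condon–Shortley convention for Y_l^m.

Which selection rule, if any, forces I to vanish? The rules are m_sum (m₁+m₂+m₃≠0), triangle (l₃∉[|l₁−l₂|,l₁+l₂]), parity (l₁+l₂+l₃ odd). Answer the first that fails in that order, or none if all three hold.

m_sum

azimuthal sum: 4 + 2 + 1 = 7  ✗
1 ≤ 1 ≤ 9 (triangle on l)
L = 5 + 4 + 1 = 10 (even)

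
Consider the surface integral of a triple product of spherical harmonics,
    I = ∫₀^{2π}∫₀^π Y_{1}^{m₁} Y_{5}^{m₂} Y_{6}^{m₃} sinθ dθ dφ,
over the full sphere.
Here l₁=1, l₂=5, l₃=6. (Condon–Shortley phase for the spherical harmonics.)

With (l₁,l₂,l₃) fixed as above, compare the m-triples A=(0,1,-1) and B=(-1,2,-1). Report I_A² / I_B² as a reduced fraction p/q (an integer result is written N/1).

7/2

l's match ⇒ only the (l;m) 3-j factors differ between A and B.
A: triangle coeff Δ(1,5,6) = 1/858; Σ_t [0,0]: t=0:+1/17280 = 1/17280; (3j)²=35/858 [(1 5 6; 0 1 -1)], sign=-1
B: triangle coeff Δ(1,5,6) = 1/858; Σ_t [0,0]: t=0:+1/60480 = 1/60480; (3j)²=5/429 [(1 5 6; -1 2 -1)], sign=-1
I_A²/I_B² = (35/858)/(5/429) = 7/2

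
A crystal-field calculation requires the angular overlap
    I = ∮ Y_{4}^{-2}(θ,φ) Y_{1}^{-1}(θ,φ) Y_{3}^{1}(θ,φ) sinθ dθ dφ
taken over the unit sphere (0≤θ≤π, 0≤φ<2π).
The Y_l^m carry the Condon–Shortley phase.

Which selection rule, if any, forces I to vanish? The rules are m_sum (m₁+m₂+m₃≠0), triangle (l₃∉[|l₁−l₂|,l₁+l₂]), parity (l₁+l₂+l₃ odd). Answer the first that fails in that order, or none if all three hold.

Σmᵢ = -2  ✗
l₃∈[|l₁−l₂|,l₁+l₂]=[3,5], have l₃=3
Σlᵢ = 8 ⇒ even

m_sum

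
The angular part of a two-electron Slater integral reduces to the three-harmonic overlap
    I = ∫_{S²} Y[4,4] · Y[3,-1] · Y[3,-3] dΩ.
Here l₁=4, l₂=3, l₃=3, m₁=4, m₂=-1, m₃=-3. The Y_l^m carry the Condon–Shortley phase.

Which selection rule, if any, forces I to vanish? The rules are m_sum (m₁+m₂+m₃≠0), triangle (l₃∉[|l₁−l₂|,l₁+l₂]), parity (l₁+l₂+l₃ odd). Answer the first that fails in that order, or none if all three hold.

none

Σmᵢ = 0  ✓
l₃∈[|l₁−l₂|,l₁+l₂]=[1,7], have l₃=3  ✓
Σlᵢ = 10 ⇒ even  ✓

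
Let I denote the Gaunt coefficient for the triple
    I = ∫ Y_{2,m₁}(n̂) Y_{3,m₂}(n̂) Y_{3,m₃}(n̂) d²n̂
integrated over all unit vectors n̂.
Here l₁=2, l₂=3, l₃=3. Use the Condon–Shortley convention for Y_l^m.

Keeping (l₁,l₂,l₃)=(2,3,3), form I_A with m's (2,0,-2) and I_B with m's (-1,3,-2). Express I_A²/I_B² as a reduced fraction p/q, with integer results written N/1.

Same 2,3,3: normalisation and zero-m 3j drop out of the ratio.
A: Δ: 2! 2! 4! / 9! → 1/3780; sum: t=0:+1/24 = 1/24; 3j²(2 3 3; 2 0 -2) = Δ·Π!·Σ² = 1/21  (sign -1)
B: Δ: 2! 2! 4! / 9! → 1/3780; sum: t=2:+1/48 = 1/48; 3j²(2 3 3; -1 3 -2) = Δ·Π!·Σ² = 5/84  (sign -1)
I_A²/I_B² = (1/21)/(5/84) = 4/5

4/5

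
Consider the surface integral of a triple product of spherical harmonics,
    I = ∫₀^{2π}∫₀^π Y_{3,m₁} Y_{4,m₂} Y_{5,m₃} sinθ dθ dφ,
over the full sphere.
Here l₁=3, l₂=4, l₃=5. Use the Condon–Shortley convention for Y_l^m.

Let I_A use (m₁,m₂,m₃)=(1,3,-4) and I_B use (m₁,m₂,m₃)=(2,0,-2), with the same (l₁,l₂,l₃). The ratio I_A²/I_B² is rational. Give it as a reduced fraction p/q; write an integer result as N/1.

21/50

l's match ⇒ only the (l;m) 3-j factors differ between A and B.
A: triangle coeff Δ(3,4,5) = 1/180180; Σ_t [1,2]: t=1:−1/4320 t=2:+1/5760 = -1/17280; (3j)²=7/4290 [(3 4 5; 1 3 -4)], sign=+1
B: triangle coeff Δ(3,4,5) = 1/180180; Σ_t [0,1]: t=0:+1/576 t=1:−1/864 = 1/1728; (3j)²=5/1287 [(3 4 5; 2 0 -2)], sign=-1
I_A²/I_B² = (7/4290)/(5/1287) = 21/50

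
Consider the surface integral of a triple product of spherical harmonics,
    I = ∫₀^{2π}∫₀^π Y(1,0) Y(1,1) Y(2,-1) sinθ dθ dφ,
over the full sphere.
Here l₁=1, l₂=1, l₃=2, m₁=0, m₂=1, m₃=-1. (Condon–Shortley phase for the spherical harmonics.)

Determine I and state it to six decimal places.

-0.218510

Checks pass: Σm=0; 4 even; l₃=2∈[0,2].
(2·1+1)(2·1+1)(2·2+1) = 45
Δ: 0! 2! 2! / 5! → 1/30
sum: t=0:+1/1 = 1/1
3j²(1 1 2; 0 0 0) = Δ·Π!·Σ² = 2/15  (sign +1)
sum: t=0:+1/2 = 1/2
3j²(1 1 2; 0 1 -1) = Δ·Π!·Σ² = 1/10  (sign -1)
combine: 4πI² = 45·2/15·1/10 = 3/5
take √, sign -1: I = -0.21850969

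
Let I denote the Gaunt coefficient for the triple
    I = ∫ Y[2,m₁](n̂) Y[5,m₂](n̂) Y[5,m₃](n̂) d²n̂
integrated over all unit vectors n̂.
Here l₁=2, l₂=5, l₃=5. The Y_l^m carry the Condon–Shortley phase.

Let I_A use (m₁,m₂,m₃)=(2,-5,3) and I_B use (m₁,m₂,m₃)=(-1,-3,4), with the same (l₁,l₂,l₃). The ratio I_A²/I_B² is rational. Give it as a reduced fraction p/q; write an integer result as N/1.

10/49

Shared (l₁,l₂,l₃)=(2,5,5): N and (l;000)² cancel in I_A²/I_B².
A: Δ = 2!·2!·8!/13! = 1/38610; Racah Σ t=0..0: t=0:+1/161280 = 1/161280; ⇒ 3j(2 5 5; 2 -5 3)² = 1/143, sgn +1
B: Δ = 2!·2!·8!/13! = 1/38610; Racah Σ t=1..2: t=1:−1/10080 t=2:+1/80640 = -1/11520; ⇒ 3j(2 5 5; -1 -3 4)² = 49/1430, sgn +1
I_A²/I_B² = (1/143)/(49/1430) = 10/49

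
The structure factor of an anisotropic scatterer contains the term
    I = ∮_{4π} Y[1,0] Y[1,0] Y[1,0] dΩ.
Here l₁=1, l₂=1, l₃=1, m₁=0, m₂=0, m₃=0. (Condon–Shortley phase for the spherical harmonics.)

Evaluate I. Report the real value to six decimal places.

L=3 odd ⇒ parity kills the (l;000) factor ⇒ I = 0

0.000000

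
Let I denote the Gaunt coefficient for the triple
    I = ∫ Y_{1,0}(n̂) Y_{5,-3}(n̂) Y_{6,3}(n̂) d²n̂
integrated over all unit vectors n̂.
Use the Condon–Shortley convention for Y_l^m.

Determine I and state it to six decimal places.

m-sum 0 ✓  L=12 even ✓  4≤6≤6 ✓
Π(2lᵢ+1) = 3×11×13 = 429
triangle coeff Δ(1,5,6) = 1/858
Σ_t [0,0]: t=0:+1/14400 = 1/14400
(3j)²=6/143 [(1 5 6; 0 0 0)], sign=+1
Σ_t [0,0]: t=0:+1/80640 = 1/80640
(3j)²=9/286 [(1 5 6; 0 -3 3)], sign=-1
⇒ 4πI² = 81/143
I = (-1)√(81/143/(4π)) = -0.21230956

-0.212310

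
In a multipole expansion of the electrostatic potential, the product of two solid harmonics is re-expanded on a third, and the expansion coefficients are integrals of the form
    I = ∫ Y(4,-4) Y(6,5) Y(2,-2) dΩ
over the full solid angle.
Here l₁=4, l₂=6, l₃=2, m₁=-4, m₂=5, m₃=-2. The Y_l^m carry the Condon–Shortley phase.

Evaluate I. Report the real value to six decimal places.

0.000000

m-sum = -4 + 5 − 2 = -1 ≠ 0 ⇒ I = 0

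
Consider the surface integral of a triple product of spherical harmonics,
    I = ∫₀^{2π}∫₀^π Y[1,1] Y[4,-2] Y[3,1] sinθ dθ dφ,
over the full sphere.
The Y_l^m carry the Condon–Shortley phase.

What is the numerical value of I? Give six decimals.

0.238414

m-sum 0 ✓  L=8 even ✓  3≤3≤5 ✓
Π(2lᵢ+1) = 3×9×7 = 189
triangle coeff Δ(1,4,3) = 1/252
Σ_t [1,1]: t=1:−1/36 = -1/36
(3j)²=4/63 [(1 4 3; 0 0 0)], sign=+1
Σ_t [0,0]: t=0:+1/96 = 1/96
(3j)²=5/84 [(1 4 3; 1 -2 1)], sign=+1
⇒ 4πI² = 5/7
I = (+1)√(5/7/(4π)) = 0.23841361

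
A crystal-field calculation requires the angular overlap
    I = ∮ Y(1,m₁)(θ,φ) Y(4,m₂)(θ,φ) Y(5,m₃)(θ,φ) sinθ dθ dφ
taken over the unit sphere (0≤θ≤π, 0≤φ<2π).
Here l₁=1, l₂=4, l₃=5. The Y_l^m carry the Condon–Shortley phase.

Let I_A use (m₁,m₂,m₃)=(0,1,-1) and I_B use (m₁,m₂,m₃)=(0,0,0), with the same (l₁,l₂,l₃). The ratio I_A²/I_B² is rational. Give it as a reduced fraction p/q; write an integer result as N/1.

l's match ⇒ only the (l;m) 3-j factors differ between A and B.
A: triangle coeff Δ(1,4,5) = 1/495; Σ_t [0,0]: t=0:+1/720 = 1/720; (3j)²=8/165 [(1 4 5; 0 1 -1)], sign=+1
B: triangle coeff Δ(1,4,5) = 1/495; Σ_t [0,0]: t=0:+1/576 = 1/576; (3j)²=5/99 [(1 4 5; 0 0 0)], sign=-1
I_A²/I_B² = (8/165)/(5/99) = 24/25

24/25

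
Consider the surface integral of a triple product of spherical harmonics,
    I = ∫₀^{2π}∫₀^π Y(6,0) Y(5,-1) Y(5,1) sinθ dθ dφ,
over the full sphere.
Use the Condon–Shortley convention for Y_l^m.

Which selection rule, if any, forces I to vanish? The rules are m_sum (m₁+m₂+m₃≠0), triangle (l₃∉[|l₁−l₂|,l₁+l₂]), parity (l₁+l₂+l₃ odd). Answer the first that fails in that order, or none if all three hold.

none

azimuthal sum: 0 − 1 + 1 = 0  ✓
1 ≤ 5 ≤ 11 (triangle on l)  ✓
L = 6 + 5 + 5 = 16 (even)  ✓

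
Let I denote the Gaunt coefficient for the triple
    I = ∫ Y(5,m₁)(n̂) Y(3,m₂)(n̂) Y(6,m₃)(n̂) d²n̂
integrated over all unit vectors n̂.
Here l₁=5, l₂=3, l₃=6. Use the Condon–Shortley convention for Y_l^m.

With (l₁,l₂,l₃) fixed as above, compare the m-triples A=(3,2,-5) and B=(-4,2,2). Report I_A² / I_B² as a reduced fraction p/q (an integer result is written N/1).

l's match ⇒ only the (l;m) 3-j factors differ between A and B.
A: triangle coeff Δ(5,3,6) = 1/675675; Σ_t [1,2]: t=1:−1/120960 t=2:+1/483840 = -1/161280; (3j)²=2/91 [(5 3 6; 3 2 -5)], sign=+1
B: triangle coeff Δ(5,3,6) = 1/675675; Σ_t [1,2]: t=1:−1/967680 t=2:+1/60480 = 1/64512; (3j)²=15/1001 [(5 3 6; -4 2 2)], sign=+1
I_A²/I_B² = (2/91)/(15/1001) = 22/15

22/15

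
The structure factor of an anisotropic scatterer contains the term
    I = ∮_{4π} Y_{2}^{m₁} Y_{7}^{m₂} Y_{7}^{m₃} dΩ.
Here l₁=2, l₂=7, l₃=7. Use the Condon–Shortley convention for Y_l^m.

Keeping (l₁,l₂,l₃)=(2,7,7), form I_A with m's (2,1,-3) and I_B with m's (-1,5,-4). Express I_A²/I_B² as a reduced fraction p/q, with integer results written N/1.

l's match ⇒ only the (l;m) 3-j factors differ between A and B.
A: triangle coeff Δ(2,7,7) = 1/185640; Σ_t [0,0]: t=0:+1/3870720 = 1/3870720; (3j)²=135/6188 [(2 7 7; 2 1 -3)], sign=+1
B: triangle coeff Δ(2,7,7) = 1/185640; Σ_t [1,2]: t=1:−1/79833600 t=2:+1/14515200 = 1/17740800; (3j)²=729/30940 [(2 7 7; -1 5 -4)], sign=-1
I_A²/I_B² = (135/6188)/(729/30940) = 25/27

25/27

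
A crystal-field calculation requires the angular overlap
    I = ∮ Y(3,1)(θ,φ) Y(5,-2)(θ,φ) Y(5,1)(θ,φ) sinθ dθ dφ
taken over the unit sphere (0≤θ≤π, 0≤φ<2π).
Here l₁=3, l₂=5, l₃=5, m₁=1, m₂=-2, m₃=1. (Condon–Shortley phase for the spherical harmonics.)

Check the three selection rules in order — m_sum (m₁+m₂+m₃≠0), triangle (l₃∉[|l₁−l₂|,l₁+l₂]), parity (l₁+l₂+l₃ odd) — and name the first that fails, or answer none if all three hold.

m₁+m₂+m₃ = 1 − 2 + 1 = 0  ✓
triangle: |3−5|=2 ≤ l₃=5 ≤ 3+5=8  ✓
parity: l₁+l₂+l₃ = 13 is odd  ✗

parity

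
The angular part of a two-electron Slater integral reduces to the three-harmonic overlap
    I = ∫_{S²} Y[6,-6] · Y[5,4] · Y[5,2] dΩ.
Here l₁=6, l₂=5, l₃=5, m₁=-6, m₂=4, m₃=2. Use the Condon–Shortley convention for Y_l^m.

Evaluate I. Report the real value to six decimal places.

-0.161540

m-sum 0 ✓  L=16 even ✓  1≤5≤11 ✓
Π(2lᵢ+1) = 13×11×11 = 1573
triangle coeff Δ(6,5,5) = 1/28588560
Σ_t [1,5]: t=1:−1/345600 t=2:+1/13824 t=3:−1/5184 t=4:+1/13824 t=5:−1/345600 = -7/129600
(3j)²=80/7293 [(6 5 5; 0 0 0)], sign=+1
Σ_t [6,6]: t=6:+1/3110400 = 1/3110400
(3j)²=21/1105 [(6 5 5; -6 4 2)], sign=-1
⇒ 4πI² = 1232/3757
I = (-1)√(1232/3757/(4π)) = -0.16153991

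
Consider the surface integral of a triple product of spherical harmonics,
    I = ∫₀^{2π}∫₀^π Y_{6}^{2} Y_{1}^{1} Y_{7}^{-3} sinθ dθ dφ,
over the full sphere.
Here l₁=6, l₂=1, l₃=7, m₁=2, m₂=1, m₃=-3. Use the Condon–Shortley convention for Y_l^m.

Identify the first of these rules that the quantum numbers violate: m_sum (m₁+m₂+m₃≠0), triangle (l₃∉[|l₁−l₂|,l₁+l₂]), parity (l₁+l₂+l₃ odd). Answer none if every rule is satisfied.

none

Σmᵢ = 0  ✓
l₃∈[|l₁−l₂|,l₁+l₂]=[5,7], have l₃=7  ✓
Σlᵢ = 14 ⇒ even  ✓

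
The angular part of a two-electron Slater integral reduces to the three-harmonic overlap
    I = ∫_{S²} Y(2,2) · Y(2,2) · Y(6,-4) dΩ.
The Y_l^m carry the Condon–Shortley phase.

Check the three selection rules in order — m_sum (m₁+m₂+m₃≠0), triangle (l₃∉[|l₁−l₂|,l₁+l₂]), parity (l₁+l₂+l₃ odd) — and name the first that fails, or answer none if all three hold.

triangle

azimuthal sum: 2 + 2 − 4 = 0  ✓
0 ≤ 6 ≤ 4 (triangle on l)  ✗
L = 2 + 2 + 6 = 10 (even)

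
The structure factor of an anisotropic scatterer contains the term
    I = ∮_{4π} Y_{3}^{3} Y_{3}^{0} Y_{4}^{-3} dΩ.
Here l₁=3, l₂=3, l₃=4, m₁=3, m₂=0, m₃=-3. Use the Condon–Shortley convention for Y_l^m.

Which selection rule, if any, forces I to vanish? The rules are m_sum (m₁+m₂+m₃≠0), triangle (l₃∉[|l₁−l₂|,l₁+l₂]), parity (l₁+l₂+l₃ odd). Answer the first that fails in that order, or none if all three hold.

azimuthal sum: 3 + 0 − 3 = 0  ✓
0 ≤ 4 ≤ 6 (triangle on l)  ✓
L = 3 + 3 + 4 = 10 (even)  ✓

none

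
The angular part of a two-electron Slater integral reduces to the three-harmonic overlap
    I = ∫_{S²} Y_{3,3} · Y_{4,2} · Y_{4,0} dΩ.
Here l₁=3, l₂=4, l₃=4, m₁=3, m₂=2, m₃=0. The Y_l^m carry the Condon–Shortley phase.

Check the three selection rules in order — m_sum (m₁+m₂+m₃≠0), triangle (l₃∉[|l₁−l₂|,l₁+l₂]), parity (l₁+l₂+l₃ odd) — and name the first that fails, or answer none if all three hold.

m_sum

azimuthal sum: 3 + 2 + 0 = 5  ✗
1 ≤ 4 ≤ 7 (triangle on l)
L = 3 + 4 + 4 = 11 (odd)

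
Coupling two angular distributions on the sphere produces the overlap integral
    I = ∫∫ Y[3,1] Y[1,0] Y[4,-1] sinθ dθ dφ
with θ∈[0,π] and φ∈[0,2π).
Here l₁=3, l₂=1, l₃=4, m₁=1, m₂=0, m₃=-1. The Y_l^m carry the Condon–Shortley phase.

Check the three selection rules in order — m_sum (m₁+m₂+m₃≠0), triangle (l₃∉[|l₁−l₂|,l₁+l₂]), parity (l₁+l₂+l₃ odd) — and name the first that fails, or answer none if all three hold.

none

m₁+m₂+m₃ = 1 + 0 − 1 = 0  ✓
triangle: |3−1|=2 ≤ l₃=4 ≤ 3+1=4  ✓
parity: l₁+l₂+l₃ = 8 is even  ✓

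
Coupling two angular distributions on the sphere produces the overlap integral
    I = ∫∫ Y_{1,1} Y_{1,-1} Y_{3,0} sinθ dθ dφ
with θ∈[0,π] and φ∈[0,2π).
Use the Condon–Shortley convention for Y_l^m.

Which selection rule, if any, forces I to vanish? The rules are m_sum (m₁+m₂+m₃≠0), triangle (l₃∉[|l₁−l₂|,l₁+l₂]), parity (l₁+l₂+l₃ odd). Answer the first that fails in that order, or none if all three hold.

triangle

m₁+m₂+m₃ = 1 − 1 + 0 = 0  ✓
triangle: |1−1|=0 ≤ l₃=3 ≤ 1+1=2  ✗
parity: l₁+l₂+l₃ = 5 is odd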